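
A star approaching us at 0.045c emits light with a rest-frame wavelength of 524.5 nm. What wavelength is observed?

Relativistic Doppler for wavelength: λ' = λ₀ · √((1 − β)/(1 + β)).
λ' = 524.5 × √(0.9550/1.0450) = 524.5 × 0.95597 ≈ 501.4 nm.

501.4 nm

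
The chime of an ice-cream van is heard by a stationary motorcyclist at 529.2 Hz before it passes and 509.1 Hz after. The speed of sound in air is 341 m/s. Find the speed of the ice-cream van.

6.6 m/s

f₁/f₂ = (v + v_s)/(v − v_s), so v_s = v · (f₁ − f₂)/(f₁ + f₂).
v_s = 341 × (529.2 − 509.1)/(529.2 + 509.1) = 341 × 20.1/1038.3 ≈ 6.6 m/s.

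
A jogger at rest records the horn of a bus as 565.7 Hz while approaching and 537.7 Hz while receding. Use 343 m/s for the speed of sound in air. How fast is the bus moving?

f₁/f₂ = (v + v_s)/(v − v_s), so v_s = v · (f₁ − f₂)/(f₁ + f₂).
v_s = 343 × (565.7 − 537.7)/(565.7 + 537.7) = 343 × 28.0/1103.4 ≈ 8.7 m/s.

8.7 m/s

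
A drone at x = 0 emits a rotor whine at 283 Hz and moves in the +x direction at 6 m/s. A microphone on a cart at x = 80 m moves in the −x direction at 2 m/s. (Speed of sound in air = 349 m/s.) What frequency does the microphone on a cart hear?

290 Hz

The observer lies on the +x side, so the source is heading toward the observer and the observer is heading toward the source.
Both move, so f' = f · (v + v_o)/(v − v_s).
f' = 283 × (349 + 2)/(349 − 6) = 283 × 351/343 ≈ 290 Hz.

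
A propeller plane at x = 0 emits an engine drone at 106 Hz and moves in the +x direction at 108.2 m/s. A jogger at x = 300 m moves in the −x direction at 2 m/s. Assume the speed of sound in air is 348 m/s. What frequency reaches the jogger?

The observer lies on the +x side, so the source is heading toward the observer and the observer is heading toward the source.
Both move, so f' = f · (v + v_o)/(v − v_s).
f' = 106 × (348 + 2)/(348 − 108.2) = 106 × 350/239.8 ≈ 155 Hz.

155 Hz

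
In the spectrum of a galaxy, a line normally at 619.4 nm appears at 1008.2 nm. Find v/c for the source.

0.452c

λ'/λ₀ = 1.6277 > 1 (redshift), so the source is receding.
λ'/λ₀ = √((1 + β)/(1 − β)) for a receding source ⇒ β = (r² − 1)/(r² + 1) with r = λ'/λ₀.
β = (2.6494 − 1)/(2.6494 + 1) ≈ 0.452.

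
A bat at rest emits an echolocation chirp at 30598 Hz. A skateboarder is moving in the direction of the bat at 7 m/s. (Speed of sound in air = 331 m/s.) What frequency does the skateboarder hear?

31245 Hz

Only the observer moves, toward the source, so f' = f · (v + v_o)/v.
f' = 30598 × (331 + 7)/331 = 30598 × 338/331 ≈ 31245 Hz.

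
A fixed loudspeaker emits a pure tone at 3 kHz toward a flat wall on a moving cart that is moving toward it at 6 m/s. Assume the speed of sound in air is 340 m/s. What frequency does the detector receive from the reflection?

The flat wall on a moving cart first receives the wave as a moving observer: f₁ = f₀ · (v + u)/v = 3 × (340 + 6)/340 ≈ 3.05 kHz.
The reflection then acts as a moving source: f₂ = f₁ · v/(v − u) ≈ 3.11 kHz.

3.11 kHz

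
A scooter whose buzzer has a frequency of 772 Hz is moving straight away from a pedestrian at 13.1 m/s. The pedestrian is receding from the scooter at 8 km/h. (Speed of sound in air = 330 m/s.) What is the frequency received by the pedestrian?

738 Hz

8 km/h = 2.222 m/s.
General Doppler shift: f' = f · (v − v_o)/(v + v_s).
f' = 772 × (330 − 2.222)/(330 + 13.1) = 772 × 327.78/343.1 ≈ 738 Hz.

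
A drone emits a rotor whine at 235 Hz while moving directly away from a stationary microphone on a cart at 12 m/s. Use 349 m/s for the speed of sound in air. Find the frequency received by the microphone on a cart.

227 Hz

With the source moving away from a stationary observer, f' = f · v/(v + v_s).
f' = 235 × 349/(349 + 12) = 235 × 349/361 ≈ 227 Hz.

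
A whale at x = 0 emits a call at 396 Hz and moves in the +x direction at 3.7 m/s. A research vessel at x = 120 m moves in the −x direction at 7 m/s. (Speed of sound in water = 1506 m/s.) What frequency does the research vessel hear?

The observer lies on the +x side, so the source is heading toward the observer and the observer is heading toward the source.
Both move, so f' = f · (v + v_o)/(v − v_s).
f' = 396 × (1506 + 7)/(1506 − 3.7) = 396 × 1513/1502.3 ≈ 399 Hz.

399 Hz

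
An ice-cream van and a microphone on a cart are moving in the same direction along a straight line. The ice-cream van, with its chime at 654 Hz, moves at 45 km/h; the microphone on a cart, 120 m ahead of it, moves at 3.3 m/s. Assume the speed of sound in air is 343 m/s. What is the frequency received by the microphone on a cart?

672 Hz

45 km/h = 12.5 m/s.
The microphone on a cart is ahead, so the ice-cream van is moving toward it while the microphone on a cart is moving away from the ice-cream van.
Both move, so f' = f · (v − v_o)/(v − v_s).
f' = 654 × (343 − 3.3)/(343 − 12.5) = 654 × 339.7/330.5 ≈ 672 Hz.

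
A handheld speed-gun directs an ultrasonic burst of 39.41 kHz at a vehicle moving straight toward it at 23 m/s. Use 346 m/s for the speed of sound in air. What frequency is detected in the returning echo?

The vehicle first receives the wave as a moving observer: f₁ = f₀ · (v + u)/v = 39.41 × (346 + 23)/346 ≈ 42.0 kHz.
The reflection then acts as a moving source: f₂ = f₁ · v/(v − u) ≈ 45.0 kHz.
Equivalently f₂ = f₀ · (v + u)/(v − u).

45.0 kHz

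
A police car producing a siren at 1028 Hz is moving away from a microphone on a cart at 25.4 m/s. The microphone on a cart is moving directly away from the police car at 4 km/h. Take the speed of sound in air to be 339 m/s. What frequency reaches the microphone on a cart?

4 km/h = 1.111 m/s.
General Doppler shift: f' = f · (v − v_o)/(v + v_s).
f' = 1028 × (339 − 1.111)/(339 + 25.4) = 1028 × 337.89/364.4 ≈ 953 Hz.

953 Hz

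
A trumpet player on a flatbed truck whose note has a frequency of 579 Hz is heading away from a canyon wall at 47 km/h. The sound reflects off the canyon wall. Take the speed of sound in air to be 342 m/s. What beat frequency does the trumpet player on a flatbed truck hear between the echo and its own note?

47 km/h = 13.06 m/s.
The canyon wall receives the sound from a moving source: f₁ = f₀ · v/(v + v_e) = 579 × 342/355.06 ≈ 557.7 Hz.
On the return leg the trumpet player on a flatbed truck is a moving observer: f₂ = f₁ · (v − v_e)/v = 557.7 × 328.94/342 ≈ 536.4 Hz.
Beat against the emitted tone: |f₂ − f₀| = 2v_e·f₀/(v + v_e) = 2 × 13.06 × 579/355.06 ≈ 42.6 Hz.

42.6 Hz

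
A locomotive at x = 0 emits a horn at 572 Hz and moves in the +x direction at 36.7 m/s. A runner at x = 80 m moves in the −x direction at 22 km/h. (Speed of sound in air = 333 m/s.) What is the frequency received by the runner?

655 Hz

22 km/h = 6.111 m/s.
The observer lies on the +x side, so the source is heading toward the observer and the observer is heading toward the source.
With source approaching and observer approaching, f' = f · (v + v_o)/(v − v_s).
f' = 572 × (333 + 6.111)/(333 − 36.7) = 572 × 339.11/296.3 ≈ 655 Hz.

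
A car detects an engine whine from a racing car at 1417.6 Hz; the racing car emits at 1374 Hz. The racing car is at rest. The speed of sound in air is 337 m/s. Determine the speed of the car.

10.7 m/s

f' > f, so the car is approaching.
f' = f · (v + v_o)/v ⇒ v_o = v · |f'/f − 1|.
v_o = 337 × |1417.6/1374 − 1| = 337 × 0.03173 ≈ 10.7 m/s.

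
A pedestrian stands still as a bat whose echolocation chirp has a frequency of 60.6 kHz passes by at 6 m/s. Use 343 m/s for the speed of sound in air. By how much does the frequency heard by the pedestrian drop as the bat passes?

Approaching: f₁ = f · v/(v − v_s) = 60.6 × 343/337 ≈ 61.68 kHz.
Receding: f₂ = f · v/(v + v_s) = 60.6 × 343/349 ≈ 59.56 kHz.
Drop: f₁ − f₂ = 2f·v·v_s/(v² − v_s²) = 2 × 60.6 × 343 × 6/(343² − 6²) ≈ 2.12 kHz.

2.12 kHz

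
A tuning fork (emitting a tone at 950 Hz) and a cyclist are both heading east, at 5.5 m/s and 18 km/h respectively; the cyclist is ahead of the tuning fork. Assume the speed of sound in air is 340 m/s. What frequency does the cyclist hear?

18 km/h = 5 m/s.
The cyclist is ahead, so the tuning fork is moving toward it while the cyclist is moving away from the tuning fork.
With source approaching and observer receding, f' = f · (v − v_o)/(v − v_s).
f' = 950 × (340 − 5)/(340 − 5.5) = 950 × 335/334.5 ≈ 951 Hz.

951 Hz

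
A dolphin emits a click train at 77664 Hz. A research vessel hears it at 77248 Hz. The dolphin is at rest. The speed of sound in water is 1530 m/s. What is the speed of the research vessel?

f' < f, so the research vessel is receding.
f' = f · (v − v_o)/v ⇒ v_o = v · |f'/f − 1|.
v_o = 1530 × |77248/77664 − 1| = 1530 × 0.005356 ≈ 8.2 m/s.

8.2 m/s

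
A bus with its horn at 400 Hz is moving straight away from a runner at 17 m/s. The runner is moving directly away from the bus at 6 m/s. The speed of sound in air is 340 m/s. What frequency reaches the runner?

With source receding and observer receding, f' = f · (v − v_o)/(v + v_s).
f' = 400 × (340 − 6)/(340 + 17) = 400 × 334/357 ≈ 374 Hz.

374 Hz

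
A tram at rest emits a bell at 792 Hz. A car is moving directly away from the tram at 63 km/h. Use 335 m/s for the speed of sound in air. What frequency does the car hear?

751 Hz

63 km/h = 17.5 m/s.
Only the observer moves, away from the source, so f' = f · (v − v_o)/v.
f' = 792 × (335 − 17.5)/335 = 792 × 317.5/335 ≈ 751 Hz.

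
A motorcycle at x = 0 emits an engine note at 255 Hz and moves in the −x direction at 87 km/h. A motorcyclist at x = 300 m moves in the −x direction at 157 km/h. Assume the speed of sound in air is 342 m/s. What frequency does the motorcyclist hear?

87 km/h = 24.17 m/s; 157 km/h = 43.61 m/s.
The observer lies on the +x side, so the source is heading away from the observer and the observer is heading toward the source.
With source receding and observer approaching, f' = f · (v + v_o)/(v + v_s).
f' = 255 × (342 + 43.61)/(342 + 24.17) = 255 × 385.61/366.17 ≈ 269 Hz.

269 Hz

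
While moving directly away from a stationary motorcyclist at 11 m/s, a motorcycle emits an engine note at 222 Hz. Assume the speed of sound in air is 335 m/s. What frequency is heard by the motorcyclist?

215 Hz

With the source moving away from a stationary observer, f' = f · v/(v + v_s).
f' = 222 × 335/(335 + 11) = 222 × 335/346 ≈ 215 Hz.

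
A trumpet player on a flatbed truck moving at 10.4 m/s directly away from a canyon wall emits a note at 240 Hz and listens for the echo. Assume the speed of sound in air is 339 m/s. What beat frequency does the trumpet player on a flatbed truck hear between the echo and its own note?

The canyon wall receives the sound from a moving source: f₁ = f₀ · v/(v + v_e) = 240 × 339/349.4 ≈ 232.86 Hz.
On the return leg the trumpet player on a flatbed truck is a moving observer: f₂ = f₁ · (v − v_e)/v = 232.86 × 328.6/339 ≈ 225.71 Hz.
Beat against the emitted tone: |f₂ − f₀| = 2v_e·f₀/(v + v_e) = 2 × 10.4 × 240/349.4 ≈ 14.3 Hz.

14.3 Hz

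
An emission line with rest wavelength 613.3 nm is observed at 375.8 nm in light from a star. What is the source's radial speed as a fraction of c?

0.454c

λ'/λ₀ = 0.6128 < 1 (blueshift), so the source is approaching.
λ'/λ₀ = √((1 − β)/(1 + β)) for an approaching source ⇒ β = (1 − r²)/(1 + r²) with r = λ'/λ₀.
β = (1 − 0.3755)/(1 + 0.3755) ≈ 0.454.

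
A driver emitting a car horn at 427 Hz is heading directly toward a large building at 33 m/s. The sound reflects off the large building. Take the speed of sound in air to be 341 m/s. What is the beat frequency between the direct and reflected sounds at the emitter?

The large building receives the sound from a moving source: f₁ = f₀ · v/(v − v_e) = 427 × 341/308 ≈ 472.8 Hz.
On the return leg the driver is a moving observer: f₂ = f₁ · (v + v_e)/v = 472.8 × 374/341 ≈ 518.5 Hz.
Beat against the emitted tone: |f₂ − f₀| = 2v_e·f₀/(v − v_e) = 2 × 33 × 427/308 ≈ 92 Hz.

92 Hz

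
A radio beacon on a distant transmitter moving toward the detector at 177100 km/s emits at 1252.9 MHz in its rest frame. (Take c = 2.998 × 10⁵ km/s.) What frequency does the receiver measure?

β = v/c = 177100/299800 = 0.5907.
Relativistic Doppler for frequency: f' = f₀ · √((1 + β)/(1 − β)).
f' = 1252.9 × √(1.5907/0.4093) = 1252.9 × 1.97148 ≈ 2470.1 MHz.

2470.1 MHz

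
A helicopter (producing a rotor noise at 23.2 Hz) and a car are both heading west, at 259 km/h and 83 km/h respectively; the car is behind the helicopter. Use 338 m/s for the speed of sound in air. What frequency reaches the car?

20.4 Hz

259 km/h = 71.94 m/s; 83 km/h = 23.06 m/s.
The car is behind, so the helicopter is moving away from it while the car is moving toward the helicopter.
Both move, so f' = f · (v + v_o)/(v + v_s).
f' = 23.2 × (338 + 23.06)/(338 + 71.94) = 23.2 × 361.06/409.94 ≈ 20.4 Hz.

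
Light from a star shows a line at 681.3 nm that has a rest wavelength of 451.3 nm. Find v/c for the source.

0.390c

λ'/λ₀ = 1.5096 > 1 (redshift), so the source is receding.
λ'/λ₀ = √((1 + β)/(1 − β)) for a receding source ⇒ β = (r² − 1)/(r² + 1) with r = λ'/λ₀.
β = (2.2790 − 1)/(2.2790 + 1) ≈ 0.390.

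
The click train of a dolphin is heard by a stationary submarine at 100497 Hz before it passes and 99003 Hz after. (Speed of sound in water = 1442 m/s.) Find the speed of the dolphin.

10.8 m/s

f₁/f₂ = (v + v_s)/(v − v_s), so v_s = v · (f₁ − f₂)/(f₁ + f₂).
v_s = 1442 × (100497 − 99003)/(100497 + 99003) = 1442 × 1494/199500 ≈ 10.8 m/s.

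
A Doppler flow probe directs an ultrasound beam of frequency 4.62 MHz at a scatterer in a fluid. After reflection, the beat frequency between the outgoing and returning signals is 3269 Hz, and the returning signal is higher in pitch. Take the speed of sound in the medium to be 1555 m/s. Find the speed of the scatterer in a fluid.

0.55 m/s

Double Doppler shift off a moving reflector: f₂ = f₀ · (v + u)/(v − u) (u > 0 toward emitter).
Returning signal is higher, so f₂ = f₀ + Δf = 4620000 + 3269 = 4623269 Hz.
Rearranging, u = v · (f₂ − f₀)/(f₂ + f₀) = 1555 × 3269/9243269 ≈ 0.55 m/s.
So the scatterer in a fluid is moving at 0.55 m/s toward the emitter.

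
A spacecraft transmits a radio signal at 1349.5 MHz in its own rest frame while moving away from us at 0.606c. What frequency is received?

Relativistic Doppler for frequency: f' = f₀ · √((1 − β)/(1 + β)).
f' = 1349.5 × √(0.3940/1.6060) = 1349.5 × 0.49531 ≈ 668.4 MHz.

668.4 MHz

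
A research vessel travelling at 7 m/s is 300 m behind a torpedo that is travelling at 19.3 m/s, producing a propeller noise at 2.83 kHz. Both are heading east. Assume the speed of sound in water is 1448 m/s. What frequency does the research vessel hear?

The research vessel is behind, so the torpedo is moving away from it while the research vessel is moving toward the torpedo.
General Doppler shift: f' = f · (v + v_o)/(v + v_s).
f' = 2.83 × (1448 + 7)/(1448 + 19.3) = 2.83 × 1455/1467.3 ≈ 2.81 kHz.

2.81 kHz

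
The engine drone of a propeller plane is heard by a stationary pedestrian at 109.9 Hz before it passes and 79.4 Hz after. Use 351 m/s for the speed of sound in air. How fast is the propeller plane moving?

57 m/s

f₁/f₂ = (v + v_s)/(v − v_s), so v_s = v · (f₁ − f₂)/(f₁ + f₂).
v_s = 351 × (109.9 − 79.4)/(109.9 + 79.4) = 351 × 30.5/189.3 ≈ 57 m/s.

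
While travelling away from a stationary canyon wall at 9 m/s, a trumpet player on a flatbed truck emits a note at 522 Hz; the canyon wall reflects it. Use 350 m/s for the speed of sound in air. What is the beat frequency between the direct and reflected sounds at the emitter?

26.2 Hz

The canyon wall receives the sound from a moving source: f₁ = f₀ · v/(v + v_e) = 522 × 350/359 ≈ 508.9 Hz.
On the return leg the trumpet player on a flatbed truck is a moving observer: f₂ = f₁ · (v − v_e)/v = 508.9 × 341/350 ≈ 495.8 Hz.
Beat against the emitted tone: |f₂ − f₀| = 2v_e·f₀/(v + v_e) = 2 × 9 × 522/359 ≈ 26.2 Hz.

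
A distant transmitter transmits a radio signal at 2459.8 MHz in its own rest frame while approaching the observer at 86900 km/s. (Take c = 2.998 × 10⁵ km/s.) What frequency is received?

β = v/c = 86900/299800 = 0.2899.
Relativistic Doppler for frequency: f' = f₀ · √((1 + β)/(1 − β)).
f' = 2459.8 × √(1.2899/0.7101) = 2459.8 × 1.34772 ≈ 3315.1 MHz.

3315.1 MHz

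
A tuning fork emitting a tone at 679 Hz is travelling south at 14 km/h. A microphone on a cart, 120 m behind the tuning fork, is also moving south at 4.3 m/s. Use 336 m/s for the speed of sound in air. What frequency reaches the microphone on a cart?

14 km/h = 3.889 m/s.
The microphone on a cart is behind, so the tuning fork is moving away from it while the microphone on a cart is moving toward the tuning fork.
General Doppler shift: f' = f · (v + v_o)/(v + v_s).
f' = 679 × (336 + 4.3)/(336 + 3.889) = 679 × 340.3/339.89 ≈ 680 Hz.

680 Hz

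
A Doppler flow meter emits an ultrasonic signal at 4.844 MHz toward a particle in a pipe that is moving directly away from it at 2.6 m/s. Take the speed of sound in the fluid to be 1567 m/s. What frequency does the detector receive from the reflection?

4.828 MHz

At the particle in a pipe (a moving observer), f₁ = f₀ · (v − u)/v = 4.844 × 1564.4/1567 ≈ 4.836 MHz.
On reflection it acts as a source moving away from the stationary detector: f₂ = f₁ · v/(v + u) = 4.836 × 1567/1569.6 ≈ 4.828 MHz.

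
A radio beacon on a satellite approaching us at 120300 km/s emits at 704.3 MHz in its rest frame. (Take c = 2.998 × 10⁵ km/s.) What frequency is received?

1077.5 MHz

β = v/c = 120300/299800 = 0.4013.
Relativistic Doppler for frequency: f' = f₀ · √((1 + β)/(1 − β)).
f' = 704.3 × √(1.4013/0.5987) = 704.3 × 1.52983 ≈ 1077.5 MHz.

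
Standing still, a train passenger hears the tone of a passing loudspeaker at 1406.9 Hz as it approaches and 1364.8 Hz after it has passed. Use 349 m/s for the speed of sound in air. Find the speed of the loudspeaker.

5.3 m/s

f₁/f₂ = (v + v_s)/(v − v_s), so v_s = v · (f₁ − f₂)/(f₁ + f₂).
v_s = 349 × (1406.9 − 1364.8)/(1406.9 + 1364.8) = 349 × 42.1/2771.7 ≈ 5.3 m/s.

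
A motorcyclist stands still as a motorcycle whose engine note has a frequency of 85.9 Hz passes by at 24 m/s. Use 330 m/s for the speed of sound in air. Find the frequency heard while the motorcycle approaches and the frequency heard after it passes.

Approaching: f₁ = f · v/(v − v_s) = 85.9 × 330/306 ≈ 93 Hz.
Receding: f₂ = f · v/(v + v_s) = 85.9 × 330/354 ≈ 80 Hz.

93 Hz approaching; 80 Hz receding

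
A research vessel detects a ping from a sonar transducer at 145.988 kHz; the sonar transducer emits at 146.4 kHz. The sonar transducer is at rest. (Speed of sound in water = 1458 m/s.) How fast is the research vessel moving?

f' < f, so the research vessel is receding.
f' = f · (v − v_o)/v ⇒ v_o = v · |f'/f − 1|.
v_o = 1458 × |145.988/146.4 − 1| = 1458 × 0.002814 ≈ 4.1 m/s.

4.1 m/s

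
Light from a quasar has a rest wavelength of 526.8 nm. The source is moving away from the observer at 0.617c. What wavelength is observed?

Relativistic Doppler for wavelength: λ' = λ₀ · √((1 + β)/(1 − β)).
λ' = 526.8 × √(1.6170/0.3830) = 526.8 × 2.05473 ≈ 1082.4 nm.

1082.4 nm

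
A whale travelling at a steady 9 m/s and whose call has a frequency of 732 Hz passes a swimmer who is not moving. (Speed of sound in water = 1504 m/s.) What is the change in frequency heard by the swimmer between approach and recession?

8.76 Hz

Approaching: f₁ = f · v/(v − v_s) = 732 × 1504/1495 ≈ 736.41 Hz.
Receding: f₂ = f · v/(v + v_s) = 732 × 1504/1513 ≈ 727.65 Hz.
Drop: f₁ − f₂ = 2f·v·v_s/(v² − v_s²) = 2 × 732 × 1504 × 9/(1504² − 9²) ≈ 8.76 Hz.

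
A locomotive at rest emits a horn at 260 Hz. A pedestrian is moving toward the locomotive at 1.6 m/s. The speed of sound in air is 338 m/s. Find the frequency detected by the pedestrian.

261 Hz

Moving observer, stationary source: f' = f · (v + v_o)/v.
f' = 260 × (338 + 1.6)/338 = 260 × 339.6/338 ≈ 261 Hz.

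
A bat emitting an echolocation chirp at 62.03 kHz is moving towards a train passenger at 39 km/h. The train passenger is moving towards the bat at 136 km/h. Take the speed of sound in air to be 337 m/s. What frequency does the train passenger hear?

39 km/h = 10.83 m/s; 136 km/h = 37.78 m/s.
Both move, so f' = f · (v + v_o)/(v − v_s).
f' = 62.03 × (337 + 37.78)/(337 − 10.83) = 62.03 × 374.78/326.17 ≈ 71.3 kHz.

71.3 kHz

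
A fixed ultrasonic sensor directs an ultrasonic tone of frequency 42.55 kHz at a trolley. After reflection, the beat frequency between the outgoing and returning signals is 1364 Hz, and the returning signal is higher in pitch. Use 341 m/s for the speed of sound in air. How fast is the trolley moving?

Double Doppler shift off a moving reflector: f₂ = f₀ · (v + u)/(v − u) (u > 0 toward emitter).
Returning signal is higher, so f₂ = f₀ + Δf = 42550 + 1364 = 43914 Hz.
Rearranging, u = v · (f₂ − f₀)/(f₂ + f₀) = 341 × 1364/86464 ≈ 5.4 m/s.
So the trolley is moving at 5.4 m/s toward the emitter.

5.4 m/s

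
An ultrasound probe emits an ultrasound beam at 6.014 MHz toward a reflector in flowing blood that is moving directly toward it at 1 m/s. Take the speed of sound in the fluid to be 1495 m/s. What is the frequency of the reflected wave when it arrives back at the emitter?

6.022 MHz

At the reflector in flowing blood (a moving observer), f₁ = f₀ · (v + u)/v = 6.014 × 1496/1495 ≈ 6.018 MHz.
On reflection it acts as a source moving toward the stationary detector: f₂ = f₁ · v/(v − u) = 6.018 × 1495/1494 ≈ 6.022 MHz.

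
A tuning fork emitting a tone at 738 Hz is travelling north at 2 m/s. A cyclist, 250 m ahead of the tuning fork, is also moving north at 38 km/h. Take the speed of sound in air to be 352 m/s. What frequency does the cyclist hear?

38 km/h = 10.56 m/s.
The cyclist is ahead, so the tuning fork is moving toward it while the cyclist is moving away from the tuning fork.
With source approaching and observer receding, f' = f · (v − v_o)/(v − v_s).
f' = 738 × (352 − 10.56)/(352 − 2) = 738 × 341.44/350 ≈ 720 Hz.

720 Hz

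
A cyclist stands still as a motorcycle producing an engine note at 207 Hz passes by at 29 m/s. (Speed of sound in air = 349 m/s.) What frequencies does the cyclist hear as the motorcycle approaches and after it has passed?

Approaching: f₁ = f · v/(v − v_s) = 207 × 349/320 ≈ 226 Hz.
Receding: f₂ = f · v/(v + v_s) = 207 × 349/378 ≈ 191 Hz.

226 Hz approaching; 191 Hz receding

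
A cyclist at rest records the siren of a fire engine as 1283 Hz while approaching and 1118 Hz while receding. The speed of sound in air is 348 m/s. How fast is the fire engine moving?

f₁/f₂ = (v + v_s)/(v − v_s), so v_s = v · (f₁ − f₂)/(f₁ + f₂).
v_s = 348 × (1283 − 1118)/(1283 + 1118) = 348 × 165/2401 ≈ 23.9 m/s.

23.9 m/s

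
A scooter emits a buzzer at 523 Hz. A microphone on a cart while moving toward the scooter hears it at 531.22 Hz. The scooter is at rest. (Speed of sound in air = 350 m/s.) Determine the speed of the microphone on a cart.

f' = f · (v + v_o)/v ⇒ v_o = v · |f'/f − 1|.
v_o = 350 × |531.22/523 − 1| = 350 × 0.01572 ≈ 5.5 m/s.

5.5 m/s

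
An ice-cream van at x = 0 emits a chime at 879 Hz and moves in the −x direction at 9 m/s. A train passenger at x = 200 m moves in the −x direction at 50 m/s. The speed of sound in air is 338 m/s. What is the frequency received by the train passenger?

The observer lies on the +x side, so the source is heading away from the observer and the observer is heading toward the source.
Both move, so f' = f · (v + v_o)/(v + v_s).
f' = 879 × (338 + 50)/(338 + 9) = 879 × 388/347 ≈ 983 Hz.

983 Hz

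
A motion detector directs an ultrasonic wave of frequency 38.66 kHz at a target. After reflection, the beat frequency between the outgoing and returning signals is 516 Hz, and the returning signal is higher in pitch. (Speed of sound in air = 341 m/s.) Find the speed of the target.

2.26 m/s

Double Doppler shift off a moving reflector: f₂ = f₀ · (v + u)/(v − u) (u > 0 toward emitter).
Returning signal is higher, so f₂ = f₀ + Δf = 38660 + 516 = 39176 Hz.
Rearranging, u = v · (f₂ − f₀)/(f₂ + f₀) = 341 × 516/77836 ≈ 2.26 m/s.
So the target is moving at 2.26 m/s toward the emitter.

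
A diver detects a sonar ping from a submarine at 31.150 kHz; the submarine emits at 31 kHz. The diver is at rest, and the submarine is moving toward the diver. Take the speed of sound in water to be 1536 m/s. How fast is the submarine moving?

7.4 m/s

f' = f · v/(v − v_s) ⇒ v_s = v · |1 − f/f'|.
v_s = 1536 × |1 − 31/31.150| = 1536 × 0.004815 ≈ 7.4 m/s.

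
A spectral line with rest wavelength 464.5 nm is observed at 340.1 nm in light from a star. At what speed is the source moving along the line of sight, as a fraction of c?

0.302

λ'/λ₀ = 0.7322 < 1 (blueshift), so the source is approaching.
λ'/λ₀ = √((1 − β)/(1 + β)) for an approaching source ⇒ β = (1 − r²)/(1 + r²) with r = λ'/λ₀.
β = (1 − 0.5361)/(1 + 0.5361) ≈ 0.302.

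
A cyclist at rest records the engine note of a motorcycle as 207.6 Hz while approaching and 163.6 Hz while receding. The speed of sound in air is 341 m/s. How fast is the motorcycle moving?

f₁/f₂ = (v + v_s)/(v − v_s), so v_s = v · (f₁ − f₂)/(f₁ + f₂).
v_s = 341 × (207.6 − 163.6)/(207.6 + 163.6) = 341 × 44.0/371.2 ≈ 40 m/s.

40 m/s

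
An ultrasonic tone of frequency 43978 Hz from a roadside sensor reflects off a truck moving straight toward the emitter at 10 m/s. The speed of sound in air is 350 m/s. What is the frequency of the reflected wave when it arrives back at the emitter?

46565 Hz

At the truck (a moving observer), f₁ = f₀ · (v + u)/v = 43978 × 360/350 ≈ 45235 Hz.
On reflection it acts as a source moving toward the stationary detector: f₂ = f₁ · v/(v − u) = 45235 × 350/340 ≈ 46565 Hz.
Equivalently f₂ = f₀ · (v + u)/(v − u).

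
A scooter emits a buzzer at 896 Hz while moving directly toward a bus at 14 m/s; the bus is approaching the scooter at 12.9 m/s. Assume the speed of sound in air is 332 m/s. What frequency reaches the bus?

972 Hz

Both move, so f' = f · (v + v_o)/(v − v_s).
f' = 896 × (332 + 12.9)/(332 − 14) = 896 × 344.9/318 ≈ 972 Hz.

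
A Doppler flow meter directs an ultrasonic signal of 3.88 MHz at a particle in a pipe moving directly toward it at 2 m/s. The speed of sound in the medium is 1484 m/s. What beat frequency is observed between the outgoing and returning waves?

At the particle in a pipe (a moving observer), f₁ = f₀ · (v + u)/v = 3.88 × 1486/1484 ≈ 3.88523 MHz.
The reflection then acts as a moving source: f₂ = f₁ · v/(v − u) ≈ 3.89047 MHz.
Equivalently f₂ = f₀ · (v + u)/(v − u).
Beat frequency (with f₀ = 3880000 Hz): |f₂ − f₀| = 2u·f₀/(v − u) = 2 × 2 × 3880000/1482 ≈ 10472 Hz.

10472 Hz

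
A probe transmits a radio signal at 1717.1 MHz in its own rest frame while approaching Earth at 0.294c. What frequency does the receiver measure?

Relativistic Doppler for frequency: f' = f₀ · √((1 + β)/(1 − β)).
f' = 1717.1 × √(1.2940/0.7060) = 1717.1 × 1.35383 ≈ 2324.7 MHz.

2324.7 MHz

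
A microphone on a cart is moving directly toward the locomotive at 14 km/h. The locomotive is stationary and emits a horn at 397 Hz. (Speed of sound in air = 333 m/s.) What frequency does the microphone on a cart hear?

14 km/h = 3.889 m/s.
Moving observer, stationary source: f' = f · (v + v_o)/v.
f' = 397 × (333 + 3.889)/333 = 397 × 336.89/333 ≈ 402 Hz.

402 Hz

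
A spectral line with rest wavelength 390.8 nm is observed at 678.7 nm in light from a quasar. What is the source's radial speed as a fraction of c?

λ'/λ₀ = 1.7367 > 1 (redshift), so the source is receding.
λ'/λ₀ = √((1 + β)/(1 − β)) for a receding source ⇒ β = (r² − 1)/(r² + 1) with r = λ'/λ₀.
β = (3.0161 − 1)/(3.0161 + 1) ≈ 0.502.

0.502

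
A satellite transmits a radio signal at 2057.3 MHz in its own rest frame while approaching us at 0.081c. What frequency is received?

Relativistic Doppler for frequency: f' = f₀ · √((1 + β)/(1 − β)).
f' = 2057.3 × √(1.0810/0.9190) = 2057.3 × 1.08456 ≈ 2231.3 MHz.

2231.3 MHz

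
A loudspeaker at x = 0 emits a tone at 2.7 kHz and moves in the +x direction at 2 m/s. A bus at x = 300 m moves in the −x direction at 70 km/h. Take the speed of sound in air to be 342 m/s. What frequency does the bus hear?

70 km/h = 19.44 m/s.
The observer lies on the +x side, so the source is heading toward the observer and the observer is heading toward the source.
With source approaching and observer approaching, f' = f · (v + v_o)/(v − v_s).
f' = 2.7 × (342 + 19.44)/(342 − 2) = 2.7 × 361.44/340 ≈ 2.87 kHz.

2.87 kHz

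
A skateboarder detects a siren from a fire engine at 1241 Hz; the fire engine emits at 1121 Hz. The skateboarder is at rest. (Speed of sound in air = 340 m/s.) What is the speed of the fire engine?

33 m/s

f' > f, so the fire engine is approaching.
f' = f · v/(v − v_s) ⇒ v_s = v · |1 − f/f'|.
v_s = 340 × |1 − 1121/1241| = 340 × 0.0967 ≈ 33 m/s.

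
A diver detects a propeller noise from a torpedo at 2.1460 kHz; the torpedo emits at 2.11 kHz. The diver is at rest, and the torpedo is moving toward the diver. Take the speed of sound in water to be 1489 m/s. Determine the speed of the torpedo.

25.0 m/s

f' = f · v/(v − v_s) ⇒ v_s = v · |1 − f/f'|.
v_s = 1489 × |1 − 2.11/2.1460| = 1489 × 0.01678 ≈ 25.0 m/s.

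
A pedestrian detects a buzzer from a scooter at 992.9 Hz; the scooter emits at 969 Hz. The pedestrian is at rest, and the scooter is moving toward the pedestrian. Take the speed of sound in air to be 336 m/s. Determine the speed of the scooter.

8.1 m/s

f' = f · v/(v − v_s) ⇒ v_s = v · |1 − f/f'|.
v_s = 336 × |1 − 969/992.9| = 336 × 0.02407 ≈ 8.1 m/s.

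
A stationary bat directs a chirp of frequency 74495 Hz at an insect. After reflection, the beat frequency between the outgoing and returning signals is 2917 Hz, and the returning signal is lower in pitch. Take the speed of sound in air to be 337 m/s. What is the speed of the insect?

6.7 m/s

Double Doppler shift off a moving reflector: f₂ = f₀ · (v + u)/(v − u) (u > 0 toward emitter).
Returning signal is lower, so f₂ = f₀ − Δf = 74495 − 2917 = 71578 Hz.
Rearranging, u = v · (f₂ − f₀)/(f₂ + f₀) = 337 × -2917/146073 ≈ -6.7 m/s.
So the insect is moving at 6.7 m/s away from the emitter.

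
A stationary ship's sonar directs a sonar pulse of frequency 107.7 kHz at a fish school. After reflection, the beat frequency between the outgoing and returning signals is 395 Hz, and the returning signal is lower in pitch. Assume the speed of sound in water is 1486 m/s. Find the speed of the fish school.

Double Doppler shift off a moving reflector: f₂ = f₀ · (v + u)/(v − u) (u > 0 toward emitter).
Returning signal is lower, so f₂ = f₀ − Δf = 107700 − 395 = 107305 Hz.
Rearranging, u = v · (f₂ − f₀)/(f₂ + f₀) = 1486 × -395/215005 ≈ -2.73 m/s.
So the fish school is moving at 2.73 m/s away from the emitter.

2.73 m/s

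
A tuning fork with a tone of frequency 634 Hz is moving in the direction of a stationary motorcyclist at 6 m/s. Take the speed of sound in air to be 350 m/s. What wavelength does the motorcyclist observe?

54.3 cm

Only the source moves, toward the listener, so f' = f · v/(v − v_s).
f' = 634 × 350/(350 − 6) ≈ 645 Hz.
λ' = v/f' = 350/645.058 ≈ 54.3 cm.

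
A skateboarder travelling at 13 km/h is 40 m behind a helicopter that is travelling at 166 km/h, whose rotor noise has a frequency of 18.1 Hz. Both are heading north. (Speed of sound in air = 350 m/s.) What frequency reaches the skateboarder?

166 km/h = 46.11 m/s; 13 km/h = 3.611 m/s.
The skateboarder is behind, so the helicopter is moving away from it while the skateboarder is moving toward the helicopter.
General Doppler shift: f' = f · (v + v_o)/(v + v_s).
f' = 18.1 × (350 + 3.611)/(350 + 46.11) = 18.1 × 353.61/396.11 ≈ 16.2 Hz.

16.2 Hz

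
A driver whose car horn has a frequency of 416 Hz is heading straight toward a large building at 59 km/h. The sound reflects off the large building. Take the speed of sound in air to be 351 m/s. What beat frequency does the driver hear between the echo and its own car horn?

59 km/h = 16.39 m/s.
The large building receives the sound from a moving source: f₁ = f₀ · v/(v − v_e) = 416 × 351/334.61 ≈ 436.4 Hz.
On the return leg the driver is a moving observer: f₂ = f₁ · (v + v_e)/v = 436.4 × 367.39/351 ≈ 456.8 Hz.
Beat against the emitted tone: |f₂ − f₀| = 2v_e·f₀/(v − v_e) = 2 × 16.39 × 416/334.61 ≈ 40.8 Hz.

40.8 Hz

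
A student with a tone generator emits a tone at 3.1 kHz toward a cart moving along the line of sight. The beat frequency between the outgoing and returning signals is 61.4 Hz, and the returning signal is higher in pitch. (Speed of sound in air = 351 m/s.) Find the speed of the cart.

Double Doppler shift off a moving reflector: f₂ = f₀ · (v + u)/(v − u) (u > 0 toward emitter).
Returning signal is higher, so f₂ = f₀ + Δf = 3100 + 61.4 = 3161.4 Hz.
Rearranging, u = v · (f₂ − f₀)/(f₂ + f₀) = 351 × 61.4/6261.4 ≈ 3.4 m/s.
So the cart is moving at 3.4 m/s toward the emitter.

3.4 m/s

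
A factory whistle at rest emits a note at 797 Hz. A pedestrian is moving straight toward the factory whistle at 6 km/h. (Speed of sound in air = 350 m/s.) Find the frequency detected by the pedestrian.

801 Hz

6 km/h = 1.667 m/s.
Moving observer, stationary source: f' = f · (v + v_o)/v.
f' = 797 × (350 + 1.667)/350 = 797 × 351.67/350 ≈ 801 Hz.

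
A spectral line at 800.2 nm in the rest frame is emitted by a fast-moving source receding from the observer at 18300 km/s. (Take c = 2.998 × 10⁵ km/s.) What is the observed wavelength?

β = v/c = 18300/299800 = 0.0610.
Relativistic Doppler for wavelength: λ' = λ₀ · √((1 + β)/(1 − β)).
λ' = 800.2 × √(1.0610/0.9390) = 800.2 × 1.06302 ≈ 850.6 nm.

850.6 nm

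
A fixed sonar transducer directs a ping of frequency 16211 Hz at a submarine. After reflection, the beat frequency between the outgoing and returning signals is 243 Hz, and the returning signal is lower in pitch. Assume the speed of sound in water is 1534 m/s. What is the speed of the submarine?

11.6 m/s

Double Doppler shift off a moving reflector: f₂ = f₀ · (v + u)/(v − u) (u > 0 toward emitter).
Returning signal is lower, so f₂ = f₀ − Δf = 16211 − 243 = 15968 Hz.
Rearranging, u = v · (f₂ − f₀)/(f₂ + f₀) = 1534 × -243/32179 ≈ -11.6 m/s.
So the submarine is moving at 11.6 m/s away from the emitter.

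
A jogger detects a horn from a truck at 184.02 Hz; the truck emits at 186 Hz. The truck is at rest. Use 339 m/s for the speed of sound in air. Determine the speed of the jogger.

f' < f, so the jogger is receding.
f' = f · (v − v_o)/v ⇒ v_o = v · |f'/f − 1|.
v_o = 339 × |184.02/186 − 1| = 339 × 0.01065 ≈ 3.6 m/s.

3.6 m/s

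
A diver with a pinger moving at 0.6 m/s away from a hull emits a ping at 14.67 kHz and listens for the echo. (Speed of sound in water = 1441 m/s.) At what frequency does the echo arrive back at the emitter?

The hull receives the sound from a moving source: f₁ = f₀ · v/(v + v_e) = 14.67 × 1441/1441.6 ≈ 14.66 kHz.
On the return leg the diver with a pinger is a moving observer: f₂ = f₁ · (v − v_e)/v = 14.66 × 1440.4/1441 ≈ 14.66 kHz.
Equivalently f₂ = f₀ · (v − v_e)/(v + v_e).

14.66 kHz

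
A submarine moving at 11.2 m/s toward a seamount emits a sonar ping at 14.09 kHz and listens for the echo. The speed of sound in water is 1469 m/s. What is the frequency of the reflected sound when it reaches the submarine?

14.31 kHz

The seamount receives the sound from a moving source: f₁ = f₀ · v/(v − v_e) = 14.09 × 1469/1457.8 ≈ 14.20 kHz.
On the return leg the submarine is a moving observer: f₂ = f₁ · (v + v_e)/v = 14.20 × 1480.2/1469 ≈ 14.31 kHz.
Equivalently f₂ = f₀ · (v + v_e)/(v − v_e).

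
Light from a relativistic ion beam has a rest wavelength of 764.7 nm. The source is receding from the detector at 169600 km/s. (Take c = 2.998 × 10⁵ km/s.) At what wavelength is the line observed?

1452.0 nm

β = v/c = 169600/299800 = 0.5657.
Relativistic Doppler for wavelength: λ' = λ₀ · √((1 + β)/(1 − β)).
λ' = 764.7 × √(1.5657/0.4343) = 764.7 × 1.89874 ≈ 1452.0 nm.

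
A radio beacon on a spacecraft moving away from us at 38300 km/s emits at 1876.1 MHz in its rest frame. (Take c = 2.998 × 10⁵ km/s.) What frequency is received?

β = v/c = 38300/299800 = 0.1278.
Relativistic Doppler for frequency: f' = f₀ · √((1 − β)/(1 + β)).
f' = 1876.1 × √(0.8722/1.1278) = 1876.1 × 0.87945 ≈ 1649.9 MHz.

1649.9 MHz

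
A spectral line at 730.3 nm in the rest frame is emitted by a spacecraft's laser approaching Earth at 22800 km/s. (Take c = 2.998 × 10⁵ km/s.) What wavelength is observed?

β = v/c = 22800/299800 = 0.0761.
Relativistic Doppler for wavelength: λ' = λ₀ · √((1 − β)/(1 + β)).
λ' = 730.3 × √(0.9239/1.0761) = 730.3 × 0.92663 ≈ 676.7 nm.

676.7 nm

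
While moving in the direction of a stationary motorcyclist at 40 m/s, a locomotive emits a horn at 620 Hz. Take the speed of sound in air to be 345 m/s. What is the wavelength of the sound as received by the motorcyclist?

Only the source moves, toward the listener, so f' = f · v/(v − v_s).
f' = 620 × 345/(345 − 40) ≈ 701 Hz.
λ' = v/f' = 345/701.311 ≈ 49.2 cm.

49.2 cm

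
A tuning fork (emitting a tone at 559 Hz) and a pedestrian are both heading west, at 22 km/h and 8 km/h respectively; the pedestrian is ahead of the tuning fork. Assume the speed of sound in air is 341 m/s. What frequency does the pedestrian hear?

565 Hz

22 km/h = 6.111 m/s; 8 km/h = 2.222 m/s.
The pedestrian is ahead, so the tuning fork is moving toward it while the pedestrian is moving away from the tuning fork.
General Doppler shift: f' = f · (v − v_o)/(v − v_s).
f' = 559 × (341 − 2.222)/(341 − 6.111) = 559 × 338.78/334.89 ≈ 565 Hz.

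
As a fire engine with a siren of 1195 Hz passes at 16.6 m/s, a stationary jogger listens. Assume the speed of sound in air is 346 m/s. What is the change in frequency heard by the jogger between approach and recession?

115 Hz

Approaching: f₁ = f · v/(v − v_s) = 1195 × 346/329.4 ≈ 1255 Hz.
Receding: f₂ = f · v/(v + v_s) = 1195 × 346/362.6 ≈ 1140 Hz.
Drop: f₁ − f₂ = 2f·v·v_s/(v² − v_s²) = 2 × 1195 × 346 × 16.6/(346² − 16.6²) ≈ 115 Hz.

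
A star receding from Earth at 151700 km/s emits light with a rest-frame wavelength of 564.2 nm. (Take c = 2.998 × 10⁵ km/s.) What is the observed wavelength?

β = v/c = 151700/299800 = 0.5060.
Relativistic Doppler for wavelength: λ' = λ₀ · √((1 + β)/(1 − β)).
λ' = 564.2 × √(1.5060/0.4940) = 564.2 × 1.74603 ≈ 985.1 nm.

985.1 nm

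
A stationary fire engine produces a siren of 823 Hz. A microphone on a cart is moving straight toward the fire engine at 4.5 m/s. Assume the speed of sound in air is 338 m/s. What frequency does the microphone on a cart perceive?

Moving observer, stationary source: f' = f · (v + v_o)/v.
f' = 823 × (338 + 4.5)/338 = 823 × 342.5/338 ≈ 834 Hz.

834 Hz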